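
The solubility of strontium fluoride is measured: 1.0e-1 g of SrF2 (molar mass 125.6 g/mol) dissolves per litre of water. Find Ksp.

Molar solubility s = (1.0 x 10^-1 g/L) / (125.6 g/mol) = 7.96 × 10^-4 M.
SrF2(s) ⇌ Sr^2+(aq) + 2 F^-(aq)
If s mol/L of SrF2 dissolves, [Sr^2+] = s and [F^-] = 2s.
Ksp = [Sr^2+][F^-]^2
Ksp = s(2s)^2 = 4s^3
Ksp = 4 × (7.96 x 10^-4)^3 = 2.0 × 10^-9

Ksp = 2.0 × 10^-9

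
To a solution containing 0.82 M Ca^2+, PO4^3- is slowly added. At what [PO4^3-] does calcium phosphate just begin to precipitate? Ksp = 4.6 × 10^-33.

Ca3(PO4)2(s) <=> 3 Ca^2+(aq) + 2 PO4^3-(aq)
Ksp = [Ca^2+]^3[PO4^3-]^2
Precipitation begins when Q = Ksp. With [Ca^2+] = 0.82 M:
4.6 × 10^-33 = (0.82)^3 × [PO4^3-]^2
[PO4^3-] = (4.6 × 10^-33 / 5.51 x 10^-1)^(1/2) = 9.1 × 10^-17 M

[PO4^3-] ≈ 9.1 × 10^-17 M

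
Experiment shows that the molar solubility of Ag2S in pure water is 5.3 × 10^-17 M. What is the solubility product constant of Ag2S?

Ag2S(s) ⇌ 2 Ag^+(aq) + S^2-(aq)
With molar solubility s: [Ag^+] = 2s, [S^2-] = s.
Ksp = [Ag^+]^2[S^2-]
Ksp = (2s)^2s = 4s^3
With s = 5.3 × 10^-17: Ksp = 6.0 × 10^-49

Ksp = 6.0 x 10^-49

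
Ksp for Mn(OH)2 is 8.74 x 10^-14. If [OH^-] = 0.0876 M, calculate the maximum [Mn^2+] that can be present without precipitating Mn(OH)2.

1.14 × 10^-11 M

Mn(OH)2(s) ⇌ Mn^2+ + 2 OH^-
Ksp = [Mn^2+][OH^-]^2
Precipitation begins when Q = Ksp. With [OH^-] = 0.0876 M:
8.74 x 10^-14 = (0.0876)^2 × [Mn^2+]
[Mn^2+] = (8.74 x 10^-14 / 7.674 × 10^-3) = 1.14 x 10^-11 M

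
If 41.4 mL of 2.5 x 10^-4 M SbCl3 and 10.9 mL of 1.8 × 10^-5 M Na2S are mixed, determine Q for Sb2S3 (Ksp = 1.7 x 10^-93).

Total volume = 41.4 + 10.9 = 52.3 mL.
[Sb^3+] = 2.5 × 10^-4 × (41.4/52.3) = 1.98 x 10^-4 M
[S^2-] = 1.8 x 10^-5 × (10.9/52.3) = 3.75 × 10^-6 M
Sb2S3(s) ⇌ 2 Sb^3+ + 3 S^2-, so Q = [Sb^3+]^2[S^2-]^3
Q = (1.98 × 10^-4)^2(3.75 x 10^-6)^3 = 2.1 x 10^-24
Q > Ksp, so Sb2S3 will precipitate.

2.1e-24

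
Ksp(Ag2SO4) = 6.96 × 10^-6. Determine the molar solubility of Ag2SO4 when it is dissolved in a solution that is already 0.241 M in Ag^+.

Ag2SO4(s) ⇌ 2 Ag^+ + SO4^2-
Ksp = [Ag^+]^2[SO4^2-]
Let s = moles of Ag2SO4 that dissolve per litre. [Ag^+] = 0.241 + 2s ≈ 0.241, [SO4^2-] = s (Ksp is small, so little additional dissolves).
Ksp ≈ (0.241)^2 × s
s = 1.20 × 10^-4 M
Check: 2s = 2.4 x 10^-4 ≪ 0.241, so the approximation is valid.

s = 1.20e-4 M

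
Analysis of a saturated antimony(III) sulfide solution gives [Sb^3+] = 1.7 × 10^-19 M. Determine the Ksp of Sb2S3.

Sb2S3(s) <=> 2 Sb^3+ + 3 S^2-
Stoichiometry gives [S^2-] = (3/2)[Sb^3+] = 2.55 x 10^-19 M.
Ksp = [Sb^3+]^2[S^2-]^3
Ksp = (1.7 × 10^-19)^2 × (2.55 × 10^-19)^3 = 4.8 x 10^-94

Ksp = 4.8 × 10^-94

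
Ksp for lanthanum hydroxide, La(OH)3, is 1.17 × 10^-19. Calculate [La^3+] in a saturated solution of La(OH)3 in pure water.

[La^3+] = 8.11 × 10^-6 M

La(OH)3(s) ⇌ La^3+ + 3 OH^-
Ksp = [La^3+][OH^-]^3
Let s = molar solubility. Then [La^3+] = s and [OH^-] = 3s.
So Ksp = s × (3s)^3 = 27s^4
s = (1.17 × 10^-19 / 27)^(1/4) = 8.113 × 10^-6 M
[La^3+] = s = 8.11 x 10^-6 M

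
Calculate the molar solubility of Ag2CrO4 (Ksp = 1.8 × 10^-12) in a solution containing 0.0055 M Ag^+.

Ag2CrO4(s) ⇌ 2 Ag^+ + CrO4^2-
Ksp = [Ag^+]^2[CrO4^2-]
Let s = moles of Ag2CrO4 that dissolve per litre. [Ag^+] = 0.0055 + 2s ≈ 0.0055, [CrO4^2-] = s (common-ion effect: Ag^+ is already 0.0055 M).
Ksp ≈ (0.0055)^2 × s
s = 6.0 × 10^-8 M
Check: 2s = 1.2 × 10^-7 ≪ 0.0055, so the approximation is valid.

6.0e-8 M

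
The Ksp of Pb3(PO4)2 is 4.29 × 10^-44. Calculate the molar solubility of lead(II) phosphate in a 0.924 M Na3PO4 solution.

Pb3(PO4)2(s) ⇌ 3 Pb^2+(aq) + 2 PO4^3-(aq)
Ksp = [Pb^2+]^3[PO4^3-]^2
Let s = moles of Pb3(PO4)2 that dissolve per litre. [Pb^2+] = 3s, [PO4^3-] = 0.924 + 2s ≈ 0.924 (Ksp is small, so little additional dissolves).
Ksp ≈ (3s)^3 × (0.924)^2
s = 1.23 x 10^-15 M
Check: 2s = 2.5 × 10^-15 ≪ 0.924, so the approximation is valid.

s = 1.23 × 10^-15 M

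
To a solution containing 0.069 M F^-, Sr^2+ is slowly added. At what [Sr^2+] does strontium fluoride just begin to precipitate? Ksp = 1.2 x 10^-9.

SrF2(s) <=> Sr^2+ + 2 F^-
Ksp = [Sr^2+][F^-]^2
Precipitation begins when Q = Ksp. With [F^-] = 0.069 M:
1.2 x 10^-9 = (0.069)^2 × [Sr^2+]
[Sr^2+] = (1.2 x 10^-9 / 4.76 x 10^-3) = 2.5 × 10^-7 M

[Sr^2+] ≈ 2.5e-7 M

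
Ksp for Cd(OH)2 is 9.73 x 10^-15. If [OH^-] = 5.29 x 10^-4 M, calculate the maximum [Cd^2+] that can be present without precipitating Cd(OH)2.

3.48 x 10^-8 M

Cd(OH)2(s) ⇌ Cd^2+(aq) + 2 OH^-(aq)
Ksp = [Cd^2+][OH^-]^2
Precipitation begins when Q = Ksp. With [OH^-] = 5.29 x 10^-4 M:
9.73 x 10^-15 = (5.29 x 10^-4)^2 × [Cd^2+]
[Cd^2+] = (9.73 x 10^-15 / 2.798 × 10^-7) = 3.48 × 10^-8 M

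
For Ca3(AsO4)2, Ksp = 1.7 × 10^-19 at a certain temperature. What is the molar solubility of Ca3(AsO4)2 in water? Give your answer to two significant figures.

6.9e-5 M

Ca3(AsO4)2(s) ⇌ 3 Ca^2+ + 2 AsO4^3-
Ksp = [Ca^2+]^3[AsO4^3-]^2
Let s = molar solubility. Then [Ca^2+] = 3s and [AsO4^3-] = 2s.
So Ksp = (3s)^3 × (2s)^2 = 108s^5
s^5 = 1.7 × 10^-19 / 108, so s = 6.9 x 10^-5 M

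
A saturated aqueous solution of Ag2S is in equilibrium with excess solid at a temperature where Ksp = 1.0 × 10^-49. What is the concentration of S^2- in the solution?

Ag2S(s) <=> 2 Ag^+(aq) + S^2-(aq)
Ksp = [Ag^+]^2[S^2-]
Let s = molar solubility. Then [Ag^+] = 2s and [S^2-] = s.
So Ksp = (2s)^2 × s = 4s^3
Solving, s = (1.0 × 10^-49/4)^(1/3) = 2.92 × 10^-17 M
[S^2-] = s = 2.9 × 10^-17 M

2.9 × 10^-17 M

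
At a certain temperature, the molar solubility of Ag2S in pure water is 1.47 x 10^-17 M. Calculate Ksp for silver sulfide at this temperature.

Ag2S(s) <=> 2 Ag^+ + S^2-
If s mol/L of Ag2S dissolves, [Ag^+] = 2s and [S^2-] = s.
Ksp = [Ag^+]^2[S^2-]
Substituting: Ksp = (2s)^2s = 4s^3
With s = 1.47 x 10^-17: Ksp = 1.27 x 10^-50

1.27 × 10^-50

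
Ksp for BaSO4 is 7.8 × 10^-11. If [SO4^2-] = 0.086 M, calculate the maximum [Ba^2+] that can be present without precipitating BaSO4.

BaSO4(s) ⇌ Ba^2+(aq) + SO4^2-(aq)
Ksp = [Ba^2+][SO4^2-]
Precipitation begins when Q = Ksp. With [SO4^2-] = 0.086 M:
7.8 × 10^-11 = (0.086) × [Ba^2+]
[Ba^2+] = (7.8 × 10^-11 / 8.6 × 10^-2) = 9.1 × 10^-10 M

[Ba^2+] = 9.1e-10 M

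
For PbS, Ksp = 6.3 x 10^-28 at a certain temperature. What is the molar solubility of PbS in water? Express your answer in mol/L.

2.5 × 10^-14 M

PbS(s) <=> Pb^2+ + S^2-
Ksp = [Pb^2+][S^2-]
With molar solubility s: [Pb^2+] = s, [S^2-] = s.
Ksp = s × s = s^2
s = (6.3 x 10^-28)^(1/2) = 2.5 × 10^-14 M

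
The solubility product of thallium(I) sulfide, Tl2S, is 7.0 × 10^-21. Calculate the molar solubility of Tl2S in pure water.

1.2 × 10^-7 M

Tl2S(s) ⇌ 2 Tl^+ + S^2-
Ksp = [Tl^+]^2[S^2-]
With molar solubility s: [Tl^+] = 2s, [S^2-] = s.
Ksp = (2s)^2s = 4s^3
s = (7.0 × 10^-21 / 4)^(1/3) = 1.2 × 10^-7 M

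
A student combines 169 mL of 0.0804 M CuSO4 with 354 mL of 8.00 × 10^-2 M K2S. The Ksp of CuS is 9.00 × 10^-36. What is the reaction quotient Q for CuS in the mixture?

Total volume = 169 + 354 = 523 mL.
[Cu^2+] = 8.04 x 10^-2 × (169/523) = 2.598 × 10^-2 M
[S^2-] = 8.00 × 10^-2 × (354/523) = 5.415 x 10^-2 M
CuS(s) <=> Cu^2+ + S^2-, so Q = [Cu^2+][S^2-]
Q = (2.598 x 10^-2)(5.415 x 10^-2) = 1.41 x 10^-3
Q > Ksp, so CuS will precipitate.

Q = 1.41e-3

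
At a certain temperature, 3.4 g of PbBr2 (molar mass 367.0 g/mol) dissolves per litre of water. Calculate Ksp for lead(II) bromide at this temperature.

Ksp = 3.2 × 10^-6

Molar solubility s = (3.4 g/L) / (367.0 g/mol) = 9.26 × 10^-3 M.
PbBr2(s) ⇌ Pb^2+(aq) + 2 Br^-(aq)
If s mol/L of PbBr2 dissolves, [Pb^2+] = s and [Br^-] = 2s.
Ksp = [Pb^2+][Br^-]^2
So Ksp = s × (2s)^2 = 4s^3
With s = 9.26 × 10^-3: Ksp = 3.2 × 10^-6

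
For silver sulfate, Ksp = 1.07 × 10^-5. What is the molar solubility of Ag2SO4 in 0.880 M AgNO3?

1.38 × 10^-5 M

Ag2SO4(s) <=> 2 Ag^+ + SO4^2-
Ksp = [Ag^+]^2[SO4^2-]
Let s = moles of Ag2SO4 that dissolve per litre. [Ag^+] = 0.880 + 2s ≈ 0.880, [SO4^2-] = s (since Ag^+ from AgNO3 dominates).
Ksp ≈ (0.880)^2 × s
s = 1.38 x 10^-5 M
Check: 2s = 2.8 × 10^-5 ≪ 0.880, so the approximation is valid.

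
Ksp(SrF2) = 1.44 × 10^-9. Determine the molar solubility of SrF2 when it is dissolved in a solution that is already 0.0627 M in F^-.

3.66 × 10^-7 M

SrF2(s) <=> Sr^2+ + 2 F^-
Ksp = [Sr^2+][F^-]^2
Let s = moles of SrF2 that dissolve per litre. [Sr^2+] = s, [F^-] = 0.0627 + 2s ≈ 0.0627 (common-ion effect: F^- is already 0.0627 M).
Ksp ≈ s × (0.0627)^2
s = 3.66 x 10^-7 M
Check: 2s = 7.3 × 10^-7 ≪ 0.0627, so the approximation is valid.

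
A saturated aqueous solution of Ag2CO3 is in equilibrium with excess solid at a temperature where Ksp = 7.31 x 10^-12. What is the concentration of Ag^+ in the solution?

[Ag^+] ≈ 2.45e-4 M

Ag2CO3(s) <=> 2 Ag^+ + CO3^2-
Ksp = [Ag^+]^2[CO3^2-]
Let s = molar solubility. Then [Ag^+] = 2s and [CO3^2-] = s.
So Ksp = (2s)^2 × s = 4s^3
s = (7.31 x 10^-12 / 4)^(1/3) = 1.223 x 10^-4 M
[Ag^+] = 2s = 2.45 × 10^-4 M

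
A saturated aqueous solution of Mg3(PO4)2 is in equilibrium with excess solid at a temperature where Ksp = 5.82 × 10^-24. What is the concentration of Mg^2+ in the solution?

Mg3(PO4)2(s) <=> 3 Mg^2+ + 2 PO4^3-
Ksp = [Mg^2+]^3[PO4^3-]^2
With molar solubility s: [Mg^2+] = 3s, [PO4^3-] = 2s.
Ksp = (3s)^3(2s)^2 = 108s^5
s^5 = 5.82 × 10^-24 / 108, so s = 8.837 × 10^-6 M
[Mg^2+] = 3s = 2.65 x 10^-5 M

2.65 × 10^-5 M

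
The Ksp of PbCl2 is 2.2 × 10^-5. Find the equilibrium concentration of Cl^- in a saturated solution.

3.5 × 10^-2 M

PbCl2(s) ⇌ Pb^2+(aq) + 2 Cl^-(aq)
Ksp = [Pb^2+][Cl^-]^2
If s mol/L of PbCl2 dissolves, [Pb^2+] = s and [Cl^-] = 2s.
So Ksp = s × (2s)^2 = 4s^3
Solving, s = (2.2 × 10^-5/4)^(1/3) = 1.77 x 10^-2 M
[Cl^-] = 2s = 3.5 x 10^-2 M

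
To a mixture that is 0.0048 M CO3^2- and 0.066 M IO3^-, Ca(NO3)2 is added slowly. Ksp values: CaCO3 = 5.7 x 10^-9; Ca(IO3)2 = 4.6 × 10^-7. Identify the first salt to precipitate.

Each salt begins to precipitate when Q = Ksp, i.e. when [Ca^2+] reaches its threshold.
For CaCO3: 5.7 x 10^-9 = 0.0048 × [Ca^2+]  ⇒  [Ca^2+] = 1.2 x 10^-6 M.
For Ca(IO3)2: 4.6 × 10^-7 = (0.066)^2 × [Ca^2+]  ⇒  [Ca^2+] = 1.1 x 10^-4 M.
The salt with the lower threshold [Ca^2+] precipitates first: CaCO3.

CaCO3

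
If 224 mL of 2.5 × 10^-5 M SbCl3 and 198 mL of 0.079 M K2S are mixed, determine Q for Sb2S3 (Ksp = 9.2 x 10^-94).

Total volume = 224 + 198 = 422 mL.
[Sb^3+] = 2.5 × 10^-5 × (224/422) = 1.33 × 10^-5 M
[S^2-] = 7.9 × 10^-2 × (198/422) = 3.71 x 10^-2 M
Sb2S3(s) ⇌ 2 Sb^3+ + 3 S^2-, so Q = [Sb^3+]^2[S^2-]^3
Q = (1.33 × 10^-5)^2(3.71 × 10^-2)^3 = 9.0 × 10^-15
Q > Ksp, so Sb2S3 will precipitate.

9.0 x 10^-15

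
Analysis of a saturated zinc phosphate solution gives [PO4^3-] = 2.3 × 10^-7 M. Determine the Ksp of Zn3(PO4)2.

Zn3(PO4)2(s) ⇌ 3 Zn^2+(aq) + 2 PO4^3-(aq)
Stoichiometry gives [Zn^2+] = (3/2)[PO4^3-] = 3.45 × 10^-7 M.
Ksp = [Zn^2+]^3[PO4^3-]^2
Ksp = (3.45 × 10^-7)^3 × (2.3 x 10^-7)^2 = 2.2 × 10^-33

Ksp ≈ 2.2 x 10^-33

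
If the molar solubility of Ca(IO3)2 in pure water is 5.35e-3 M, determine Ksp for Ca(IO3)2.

6.13e-7

Ca(IO3)2(s) ⇌ Ca^2+ + 2 IO3^-
With molar solubility s: [Ca^2+] = s, [IO3^-] = 2s.
Ksp = [Ca^2+][IO3^-]^2
Substituting: Ksp = s(2s)^2 = 4s^3
With s = 5.35 × 10^-3: Ksp = 6.13 × 10^-7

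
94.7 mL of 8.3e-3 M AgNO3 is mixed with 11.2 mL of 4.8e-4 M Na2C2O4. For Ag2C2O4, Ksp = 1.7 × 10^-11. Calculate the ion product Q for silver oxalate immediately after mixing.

Total volume = 94.7 + 11.2 = 105.9 mL.
[Ag^+] = 8.3 × 10^-3 × (94.7/105.9) = 7.42 × 10^-3 M
[C2O4^2-] = 4.8 x 10^-4 × (11.2/105.9) = 5.08 × 10^-5 M
Ag2C2O4(s) <=> 2 Ag^+(aq) + C2O4^2-(aq), so Q = [Ag^+]^2[C2O4^2-]
Q = (7.42 × 10^-3)^2(5.08 × 10^-5) = 2.8 × 10^-9
Q > Ksp, so Ag2C2O4 will precipitate.

Q = 2.8 × 10^-9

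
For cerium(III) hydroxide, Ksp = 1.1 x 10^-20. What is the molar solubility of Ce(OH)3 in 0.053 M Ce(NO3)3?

Ce(OH)3(s) ⇌ Ce^3+(aq) + 3 OH^-(aq)
Ksp = [Ce^3+][OH^-]^3
Let s be the molar solubility in this solution. [Ce^3+] = 0.053 + s ≈ 0.053, [OH^-] = 3s (Ksp is small, so little additional dissolves).
Ksp ≈ 0.053 × (3s)^3
s = 2.0 × 10^-7 M
Check: s = 2.0 × 10^-7 ≪ 0.053, so the approximation is valid.

s ≈ 2.0 x 10^-7 M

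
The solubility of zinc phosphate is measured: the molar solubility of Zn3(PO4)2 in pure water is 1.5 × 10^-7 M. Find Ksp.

Zn3(PO4)2(s) ⇌ 3 Zn^2+ + 2 PO4^3-
With molar solubility s: [Zn^2+] = 3s, [PO4^3-] = 2s.
Ksp = [Zn^2+]^3[PO4^3-]^2
Ksp = (3s)^3(2s)^2 = 108s^5
Ksp = 108 × (1.5 × 10^-7)^5 = 8.2 × 10^-33

Ksp ≈ 8.2 × 10^-33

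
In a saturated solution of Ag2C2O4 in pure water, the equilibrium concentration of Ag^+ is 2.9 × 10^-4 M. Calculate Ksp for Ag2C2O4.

Ag2C2O4(s) ⇌ 2 Ag^+ + C2O4^2-
Stoichiometry gives [C2O4^2-] = (1/2)[Ag^+] = 1.45 x 10^-4 M.
Ksp = [Ag^+]^2[C2O4^2-]
Ksp = (2.9 × 10^-4)^2 × 1.45 × 10^-4 = 1.2 x 10^-11

1.2 × 10^-11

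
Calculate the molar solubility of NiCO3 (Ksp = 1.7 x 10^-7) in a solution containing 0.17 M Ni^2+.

NiCO3(s) ⇌ Ni^2+(aq) + CO3^2-(aq)
Ksp = [Ni^2+][CO3^2-]
If s mol/L dissolves here, [Ni^2+] = 0.17 + s ≈ 0.17, [CO3^2-] = s (common-ion effect: Ni^2+ is already 0.17 M).
Ksp ≈ 0.17 × s
s = 1.0 × 10^-6 M
Check: s = 1.0 × 10^-6 ≪ 0.17, so the approximation is valid.

s = 1.0 × 10^-6 M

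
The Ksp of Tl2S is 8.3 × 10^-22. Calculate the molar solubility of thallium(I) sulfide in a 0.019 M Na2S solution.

s ≈ 1.0e-10 M

Tl2S(s) <=> 2 Tl^+ + S^2-
Ksp = [Tl^+]^2[S^2-]
Let s be the molar solubility in this solution. [Tl^+] = 2s, [S^2-] = 0.019 + s ≈ 0.019 (Ksp is small, so little additional dissolves).
Ksp ≈ (2s)^2 × 0.019
s = 1.0 × 10^-10 M
Check: s = 1.0 × 10^-10 ≪ 0.019, so the approximation is valid.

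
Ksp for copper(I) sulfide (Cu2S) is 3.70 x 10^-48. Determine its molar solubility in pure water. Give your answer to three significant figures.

Cu2S(s) ⇌ 2 Cu^+ + S^2-
Ksp = [Cu^+]^2[S^2-]
With molar solubility s: [Cu^+] = 2s, [S^2-] = s.
Substituting: Ksp = (2s)^2s = 4s^3
s = (3.70 x 10^-48 / 4)^(1/3) = 9.74 × 10^-17 M

s ≈ 9.74 × 10^-17 M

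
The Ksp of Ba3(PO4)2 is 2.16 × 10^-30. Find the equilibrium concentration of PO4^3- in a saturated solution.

9.15e-7 M

Ba3(PO4)2(s) ⇌ 3 Ba^2+(aq) + 2 PO4^3-(aq)
Ksp = [Ba^2+]^3[PO4^3-]^2
For each mole of Ba3(PO4)2 that dissolves: [Ba^2+] = 3s, [PO4^3-] = 2s.
Substituting: Ksp = (3s)^3(2s)^2 = 108s^5
s = (2.16 × 10^-30 / 108)^(1/5) = 4.573 × 10^-7 M
[PO4^3-] = 2s = 9.15 x 10^-7 M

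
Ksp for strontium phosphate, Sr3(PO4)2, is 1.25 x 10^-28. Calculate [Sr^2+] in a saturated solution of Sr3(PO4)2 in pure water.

3.09 × 10^-6 M

Sr3(PO4)2(s) ⇌ 3 Sr^2+(aq) + 2 PO4^3-(aq)
Ksp = [Sr^2+]^3[PO4^3-]^2
With molar solubility s: [Sr^2+] = 3s, [PO4^3-] = 2s.
So Ksp = (3s)^3 × (2s)^2 = 108s^5
s^5 = 1.25 x 10^-28 / 108, so s = 1.030 × 10^-6 M
[Sr^2+] = 3s = 3.09 × 10^-6 M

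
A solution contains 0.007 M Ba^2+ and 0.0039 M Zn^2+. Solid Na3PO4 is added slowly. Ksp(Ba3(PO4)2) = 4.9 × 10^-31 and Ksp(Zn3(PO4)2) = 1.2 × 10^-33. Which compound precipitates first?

Zn3(PO4)2

Precipitation of each salt starts when its ion product equals its Ksp.
For Ba3(PO4)2: 4.9 × 10^-31 = (0.007)^3 × [PO4^3-]^2  ⇒  [PO4^3-] = 1.2 x 10^-12 M.
For Zn3(PO4)2: 1.2 × 10^-33 = (0.0039)^3 × [PO4^3-]^2  ⇒  [PO4^3-] = 1.4 × 10^-13 M.
The salt with the lower threshold [PO4^3-] precipitates first: Zn3(PO4)2.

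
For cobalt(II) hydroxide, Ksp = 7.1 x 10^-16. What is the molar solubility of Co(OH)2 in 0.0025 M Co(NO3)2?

Co(OH)2(s) <=> Co^2+(aq) + 2 OH^-(aq)
Ksp = [Co^2+][OH^-]^2
If s mol/L dissolves here, [Co^2+] = 0.0025 + s ≈ 0.0025, [OH^-] = 2s (since Co^2+ from Co(NO3)2 dominates).
Ksp ≈ 0.0025 × (2s)^2
s = 2.7 × 10^-7 M
Check: s = 2.7 × 10^-7 ≪ 0.0025, so the approximation is valid.

s ≈ 2.7 × 10^-7 M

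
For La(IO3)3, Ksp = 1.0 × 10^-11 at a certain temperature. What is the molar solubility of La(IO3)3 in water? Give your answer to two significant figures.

s = 7.8e-4 M

La(IO3)3(s) ⇌ La^3+(aq) + 3 IO3^-(aq)
Ksp = [La^3+][IO3^-]^3
For each mole of La(IO3)3 that dissolves: [La^3+] = s, [IO3^-] = 3s.
So Ksp = s × (3s)^3 = 27s^4
s = (1.0 × 10^-11 / 27)^(1/4) = 7.8 x 10^-4 M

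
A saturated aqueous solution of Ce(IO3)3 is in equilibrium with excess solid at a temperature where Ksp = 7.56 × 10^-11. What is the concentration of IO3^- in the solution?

Ce(IO3)3(s) ⇌ Ce^3+(aq) + 3 IO3^-(aq)
Ksp = [Ce^3+][IO3^-]^3
Let s = molar solubility. Then [Ce^3+] = s and [IO3^-] = 3s.
Substituting: Ksp = s(3s)^3 = 27s^4
s = (7.56 × 10^-11 / 27)^(1/4) = 1.294 × 10^-3 M
[IO3^-] = 3s = 3.88 x 10^-3 M

[IO3^-] ≈ 3.88e-3 M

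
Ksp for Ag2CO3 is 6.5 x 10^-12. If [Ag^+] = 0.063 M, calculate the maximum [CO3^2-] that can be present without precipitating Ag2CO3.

Ag2CO3(s) ⇌ 2 Ag^+(aq) + CO3^2-(aq)
Ksp = [Ag^+]^2[CO3^2-]
Precipitation begins when Q = Ksp. With [Ag^+] = 0.063 M:
6.5 x 10^-12 = (0.063)^2 × [CO3^2-]
[CO3^2-] = (6.5 x 10^-12 / 3.97 × 10^-3) = 1.6 × 10^-9 M

1.6 × 10^-9 M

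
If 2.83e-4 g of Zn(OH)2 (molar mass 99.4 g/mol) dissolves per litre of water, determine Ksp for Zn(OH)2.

Ksp ≈ 9.23 × 10^-17

Molar solubility s = (2.83 × 10^-4 g/L) / (99.4 g/mol) = 2.847 x 10^-6 M.
Zn(OH)2(s) <=> Zn^2+(aq) + 2 OH^-(aq)
For each mole of Zn(OH)2 that dissolves: [Zn^2+] = s, [OH^-] = 2s.
Ksp = [Zn^2+][OH^-]^2
Ksp = s(2s)^2 = 4s^3
With s = 2.847 x 10^-6: Ksp = 9.23 × 10^-17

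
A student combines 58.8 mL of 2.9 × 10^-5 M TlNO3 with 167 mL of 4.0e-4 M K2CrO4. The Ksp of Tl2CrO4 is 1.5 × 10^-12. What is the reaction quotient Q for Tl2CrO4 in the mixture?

Total volume = 58.8 + 167 = 225.8 mL.
[Tl^+] = 2.9 × 10^-5 × (58.8/225.8) = 7.55 × 10^-6 M
[CrO4^2-] = 4.0 × 10^-4 × (167/225.8) = 2.96 × 10^-4 M
Tl2CrO4(s) ⇌ 2 Tl^+ + CrO4^2-, so Q = [Tl^+]^2[CrO4^2-]
Q = (7.55 x 10^-6)^2(2.96 × 10^-4) = 1.7 × 10^-14
Q < Ksp, so no precipitate of Tl2CrO4 forms.

Q ≈ 1.7 × 10^-14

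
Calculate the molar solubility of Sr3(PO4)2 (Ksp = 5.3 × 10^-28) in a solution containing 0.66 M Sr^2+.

s = 2.1 × 10^-14 M

Sr3(PO4)2(s) ⇌ 3 Sr^2+ + 2 PO4^3-
Ksp = [Sr^2+]^3[PO4^3-]^2
Let s = moles of Sr3(PO4)2 that dissolve per litre. [Sr^2+] = 0.66 + 3s ≈ 0.66, [PO4^3-] = 2s (Ksp is small, so little additional dissolves).
Ksp ≈ (0.66)^3 × (2s)^2
s = 2.1 x 10^-14 M
Check: 3s = 6.4 × 10^-14 ≪ 0.66, so the approximation is valid.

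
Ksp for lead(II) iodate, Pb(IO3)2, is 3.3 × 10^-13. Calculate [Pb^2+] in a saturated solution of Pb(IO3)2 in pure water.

[Pb^2+] = 4.4 x 10^-5 M

Pb(IO3)2(s) ⇌ Pb^2+ + 2 IO3^-
Ksp = [Pb^2+][IO3^-]^2
With molar solubility s: [Pb^2+] = s, [IO3^-] = 2s.
Substituting: Ksp = s(2s)^2 = 4s^3
s^3 = 3.3 × 10^-13 / 4, so s = 4.35 x 10^-5 M
[Pb^2+] = s = 4.4 x 10^-5 M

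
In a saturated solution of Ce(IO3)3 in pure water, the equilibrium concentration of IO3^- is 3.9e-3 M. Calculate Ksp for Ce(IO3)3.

Ce(IO3)3(s) ⇌ Ce^3+(aq) + 3 IO3^-(aq)
Stoichiometry gives [Ce^3+] = (1/3)[IO3^-] = 1.30 × 10^-3 M.
Ksp = [Ce^3+][IO3^-]^3
Ksp = 1.30 × 10^-3 × (3.9 x 10^-3)^3 = 7.7 × 10^-11

Ksp ≈ 7.7 × 10^-11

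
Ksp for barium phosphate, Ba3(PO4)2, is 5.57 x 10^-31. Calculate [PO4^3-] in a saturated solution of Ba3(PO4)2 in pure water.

Ba3(PO4)2(s) ⇌ 3 Ba^2+ + 2 PO4^3-
Ksp = [Ba^2+]^3[PO4^3-]^2
For each mole of Ba3(PO4)2 that dissolves: [Ba^2+] = 3s, [PO4^3-] = 2s.
Ksp = (3s)^3(2s)^2 = 108s^5
s^5 = 5.57 x 10^-31 / 108, so s = 3.487 × 10^-7 M
[PO4^3-] = 2s = 6.97 × 10^-7 M

[PO4^3-] = 6.97e-7 M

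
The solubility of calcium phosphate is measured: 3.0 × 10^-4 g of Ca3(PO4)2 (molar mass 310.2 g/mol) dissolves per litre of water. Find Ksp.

Ksp = 9.1 × 10^-29

Molar solubility s = (3.0 × 10^-4 g/L) / (310.2 g/mol) = 9.67 × 10^-7 M.
Ca3(PO4)2(s) <=> 3 Ca^2+(aq) + 2 PO4^3-(aq)
Let s = molar solubility. Then [Ca^2+] = 3s and [PO4^3-] = 2s.
Ksp = [Ca^2+]^3[PO4^3-]^2
So Ksp = (3s)^3 × (2s)^2 = 108s^5
With s = 9.67 x 10^-7: Ksp = 9.1 × 10^-29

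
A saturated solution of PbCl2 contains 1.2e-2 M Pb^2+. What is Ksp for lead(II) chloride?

PbCl2(s) ⇌ Pb^2+ + 2 Cl^-
Stoichiometry gives [Cl^-] = (2/1)[Pb^2+] = 2.40 x 10^-2 M.
Ksp = [Pb^2+][Cl^-]^2
Ksp = 1.2 x 10^-2 × (2.40 x 10^-2)^2 = 6.9 × 10^-6

6.9 × 10^-6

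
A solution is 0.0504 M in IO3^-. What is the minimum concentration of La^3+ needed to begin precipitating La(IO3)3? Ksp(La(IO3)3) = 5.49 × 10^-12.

[La^3+] = 4.29e-8 M

La(IO3)3(s) ⇌ La^3+(aq) + 3 IO3^-(aq)
Ksp = [La^3+][IO3^-]^3
Precipitation begins when Q = Ksp. With [IO3^-] = 0.0504 M:
5.49 × 10^-12 = (0.0504)^3 × [La^3+]
[La^3+] = (5.49 × 10^-12 / 1.280 × 10^-4) = 4.29 × 10^-8 M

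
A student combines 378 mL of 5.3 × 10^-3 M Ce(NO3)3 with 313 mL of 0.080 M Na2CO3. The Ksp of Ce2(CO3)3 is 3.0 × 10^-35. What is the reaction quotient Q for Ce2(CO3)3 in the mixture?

Q ≈ 4.0 × 10^-10

Total volume = 378 + 313 = 691 mL.
[Ce^3+] = 5.3 × 10^-3 × (378/691) = 2.90 × 10^-3 M
[CO3^2-] = 8.0 x 10^-2 × (313/691) = 3.62 x 10^-2 M
Ce2(CO3)3(s) ⇌ 2 Ce^3+(aq) + 3 CO3^2-(aq), so Q = [Ce^3+]^2[CO3^2-]^3
Q = (2.90 × 10^-3)^2(3.62 × 10^-2)^3 = 4.0 × 10^-10
Q > Ksp, so Ce2(CO3)3 will precipitate.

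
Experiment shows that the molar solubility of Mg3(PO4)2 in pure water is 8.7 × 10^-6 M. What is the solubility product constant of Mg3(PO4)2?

Ksp = 5.4 x 10^-24

Mg3(PO4)2(s) ⇌ 3 Mg^2+ + 2 PO4^3-
Let s = molar solubility. Then [Mg^2+] = 3s and [PO4^3-] = 2s.
Ksp = [Mg^2+]^3[PO4^3-]^2
Substituting: Ksp = (3s)^3(2s)^2 = 108s^5
With s = 8.7 × 10^-6: Ksp = 5.4 × 10^-24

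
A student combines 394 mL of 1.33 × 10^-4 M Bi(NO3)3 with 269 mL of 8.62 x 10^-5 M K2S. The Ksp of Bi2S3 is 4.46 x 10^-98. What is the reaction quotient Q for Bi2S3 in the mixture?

Total volume = 394 + 269 = 663 mL.
[Bi^3+] = 1.33 × 10^-4 × (394/663) = 7.904 × 10^-5 M
[S^2-] = 8.62 × 10^-5 × (269/663) = 3.497 × 10^-5 M
Bi2S3(s) ⇌ 2 Bi^3+(aq) + 3 S^2-(aq), so Q = [Bi^3+]^2[S^2-]^3
Q = (7.904 × 10^-5)^2(3.497 × 10^-5)^3 = 2.67 x 10^-22
Q > Ksp, so Bi2S3 will precipitate.

2.67 × 10^-22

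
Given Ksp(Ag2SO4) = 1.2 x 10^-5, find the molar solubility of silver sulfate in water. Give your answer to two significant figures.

Ag2SO4(s) ⇌ 2 Ag^+(aq) + SO4^2-(aq)
Ksp = [Ag^+]^2[SO4^2-]
If s mol/L of Ag2SO4 dissolves, [Ag^+] = 2s and [SO4^2-] = s.
So Ksp = (2s)^2 × s = 4s^3
s = (1.2 x 10^-5 / 4)^(1/3) = 1.4 × 10^-2 M

s = 1.4 x 10^-2 M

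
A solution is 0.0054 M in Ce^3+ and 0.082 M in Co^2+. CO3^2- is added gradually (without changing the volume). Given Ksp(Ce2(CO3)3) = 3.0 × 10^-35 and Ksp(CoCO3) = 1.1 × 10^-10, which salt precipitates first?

Ce2(CO3)3

Precipitation of each salt starts when its ion product equals its Ksp.
For Ce2(CO3)3: 3.0 × 10^-35 = (0.0054)^2 × [CO3^2-]^3  ⇒  [CO3^2-] = 1.0 x 10^-10 M.
For CoCO3: 1.1 × 10^-10 = 0.082 × [CO3^2-]  ⇒  [CO3^2-] = 1.3 x 10^-9 M.
The salt with the lower threshold [CO3^2-] precipitates first: Ce2(CO3)3.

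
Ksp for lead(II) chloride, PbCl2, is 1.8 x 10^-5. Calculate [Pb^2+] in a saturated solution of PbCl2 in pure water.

PbCl2(s) ⇌ Pb^2+(aq) + 2 Cl^-(aq)
Ksp = [Pb^2+][Cl^-]^2
For each mole of PbCl2 that dissolves: [Pb^2+] = s, [Cl^-] = 2s.
So Ksp = s × (2s)^2 = 4s^3
s = (1.8 x 10^-5 / 4)^(1/3) = 1.65 × 10^-2 M
[Pb^2+] = s = 1.7 × 10^-2 M

1.7 × 10^-2 M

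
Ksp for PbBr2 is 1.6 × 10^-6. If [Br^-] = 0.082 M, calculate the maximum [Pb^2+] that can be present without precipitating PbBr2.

[Pb^2+] = 2.4 × 10^-4 M

PbBr2(s) ⇌ Pb^2+ + 2 Br^-
Ksp = [Pb^2+][Br^-]^2
Precipitation begins when Q = Ksp. With [Br^-] = 0.082 M:
1.6 × 10^-6 = (0.082)^2 × [Pb^2+]
[Pb^2+] = (1.6 × 10^-6 / 6.72 x 10^-3) = 2.4 × 10^-4 M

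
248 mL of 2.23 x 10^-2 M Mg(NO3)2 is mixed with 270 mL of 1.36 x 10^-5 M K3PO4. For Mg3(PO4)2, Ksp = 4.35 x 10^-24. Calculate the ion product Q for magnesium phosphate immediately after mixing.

Total volume = 248 + 270 = 518 mL.
[Mg^2+] = 2.23 x 10^-2 × (248/518) = 1.068 × 10^-2 M
[PO4^3-] = 1.36 x 10^-5 × (270/518) = 7.089 × 10^-6 M
Mg3(PO4)2(s) ⇌ 3 Mg^2+ + 2 PO4^3-, so Q = [Mg^2+]^3[PO4^3-]^2
Q = (1.068 × 10^-2)^3(7.089 × 10^-6)^2 = 6.12 x 10^-17
Q > Ksp, so Mg3(PO4)2 will precipitate.

Q = 6.12 x 10^-17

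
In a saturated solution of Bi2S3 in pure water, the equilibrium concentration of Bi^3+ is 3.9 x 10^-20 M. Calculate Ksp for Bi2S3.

Ksp = 3.0 x 10^-97

Bi2S3(s) ⇌ 2 Bi^3+(aq) + 3 S^2-(aq)
Stoichiometry gives [S^2-] = (3/2)[Bi^3+] = 5.85 x 10^-20 M.
Ksp = [Bi^3+]^2[S^2-]^3
Ksp = (3.9 × 10^-20)^2 × (5.85 × 10^-20)^3 = 3.0 × 10^-97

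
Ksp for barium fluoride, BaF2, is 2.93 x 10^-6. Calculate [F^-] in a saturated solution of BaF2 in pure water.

[F^-] ≈ 1.80e-2 M

BaF2(s) ⇌ Ba^2+ + 2 F^-
Ksp = [Ba^2+][F^-]^2
With molar solubility s: [Ba^2+] = s, [F^-] = 2s.
Ksp = s(2s)^2 = 4s^3
Solving, s = (2.93 x 10^-6/4)^(1/3) = 9.014 × 10^-3 M
[F^-] = 2s = 1.80 × 10^-2 M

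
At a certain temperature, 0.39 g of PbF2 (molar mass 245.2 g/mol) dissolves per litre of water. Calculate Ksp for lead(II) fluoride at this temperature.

Molar solubility s = (3.9 x 10^-1 g/L) / (245.2 g/mol) = 1.59 × 10^-3 M.
PbF2(s) ⇌ Pb^2+ + 2 F^-
Let s = molar solubility. Then [Pb^2+] = s and [F^-] = 2s.
Ksp = [Pb^2+][F^-]^2
So Ksp = s × (2s)^2 = 4s^3
Ksp = 4 × (1.59 x 10^-3)^3 = 1.6 × 10^-8

1.6 × 10^-8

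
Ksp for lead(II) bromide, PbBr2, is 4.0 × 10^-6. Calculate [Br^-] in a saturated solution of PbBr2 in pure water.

PbBr2(s) <=> Pb^2+(aq) + 2 Br^-(aq)
Ksp = [Pb^2+][Br^-]^2
With molar solubility s: [Pb^2+] = s, [Br^-] = 2s.
Ksp = s(2s)^2 = 4s^3
s = (4.0 × 10^-6 / 4)^(1/3) = 1.00 × 10^-2 M
[Br^-] = 2s = 2.0 × 10^-2 M

[Br^-] ≈ 2.0 x 10^-2 M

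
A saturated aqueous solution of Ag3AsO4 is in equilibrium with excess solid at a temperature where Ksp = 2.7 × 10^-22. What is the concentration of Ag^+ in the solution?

Ag3AsO4(s) ⇌ 3 Ag^+(aq) + AsO4^3-(aq)
Ksp = [Ag^+]^3[AsO4^3-]
Let s = molar solubility. Then [Ag^+] = 3s and [AsO4^3-] = s.
Ksp = (3s)^3s = 27s^4
Solving, s = (2.7 × 10^-22/27)^(1/4) = 1.78 × 10^-6 M
[Ag^+] = 3s = 5.3 × 10^-6 M

[Ag^+] ≈ 5.3e-6 M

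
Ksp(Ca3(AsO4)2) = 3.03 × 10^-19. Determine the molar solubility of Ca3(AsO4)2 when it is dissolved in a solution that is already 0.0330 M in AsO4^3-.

Ca3(AsO4)2(s) ⇌ 3 Ca^2+(aq) + 2 AsO4^3-(aq)
Ksp = [Ca^2+]^3[AsO4^3-]^2
Let s = moles of Ca3(AsO4)2 that dissolve per litre. [Ca^2+] = 3s, [AsO4^3-] = 0.0330 + 2s ≈ 0.0330 (common-ion effect: AsO4^3- is already 0.0330 M).
Ksp ≈ (3s)^3 × (0.0330)^2
s = 2.18 × 10^-6 M
Check: 2s = 4.4 × 10^-6 ≪ 0.0330, so the approximation is valid.

s ≈ 2.18e-6 M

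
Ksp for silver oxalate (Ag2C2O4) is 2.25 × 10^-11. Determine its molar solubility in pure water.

Ag2C2O4(s) ⇌ 2 Ag^+(aq) + C2O4^2-(aq)
Ksp = [Ag^+]^2[C2O4^2-]
Let s = molar solubility. Then [Ag^+] = 2s and [C2O4^2-] = s.
Substituting: Ksp = (2s)^2s = 4s^3
s = (2.25 × 10^-11 / 4)^(1/3) = 1.78 × 10^-4 M

s = 1.78e-4 M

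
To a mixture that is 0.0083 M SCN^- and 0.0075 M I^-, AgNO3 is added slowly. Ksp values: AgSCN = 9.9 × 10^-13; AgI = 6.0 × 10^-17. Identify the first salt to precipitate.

Each salt begins to precipitate when Q = Ksp, i.e. when [Ag^+] reaches its threshold.
For AgSCN: 9.9 × 10^-13 = 0.0083 × [Ag^+]  ⇒  [Ag^+] = 1.2 x 10^-10 M.
For AgI: 6.0 × 10^-17 = 0.0075 × [Ag^+]  ⇒  [Ag^+] = 8.0 x 10^-15 M.
The salt with the lower threshold [Ag^+] precipitates first: AgI.

AgI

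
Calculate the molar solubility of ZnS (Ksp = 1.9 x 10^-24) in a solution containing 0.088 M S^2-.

2.2 x 10^-23 M

ZnS(s) <=> Zn^2+(aq) + S^2-(aq)
Ksp = [Zn^2+][S^2-]
If s mol/L dissolves here, [Zn^2+] = s, [S^2-] = 0.088 + s ≈ 0.088 (since the S^2- already present dominates).
Ksp ≈ s × 0.088
s = 2.2 × 10^-23 M
Check: s = 2.2 × 10^-23 ≪ 0.088, so the approximation is valid.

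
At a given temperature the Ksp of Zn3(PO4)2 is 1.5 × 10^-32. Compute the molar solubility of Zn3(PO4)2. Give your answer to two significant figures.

1.7 x 10^-7 M

Zn3(PO4)2(s) <=> 3 Zn^2+(aq) + 2 PO4^3-(aq)
Ksp = [Zn^2+]^3[PO4^3-]^2
For each mole of Zn3(PO4)2 that dissolves: [Zn^2+] = 3s, [PO4^3-] = 2s.
So Ksp = (3s)^3 × (2s)^2 = 108s^5
s^5 = 1.5 × 10^-32 / 108, so s = 1.7 × 10^-7 M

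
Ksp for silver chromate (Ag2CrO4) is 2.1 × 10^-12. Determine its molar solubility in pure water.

Ag2CrO4(s) ⇌ 2 Ag^+(aq) + CrO4^2-(aq)
Ksp = [Ag^+]^2[CrO4^2-]
For each mole of Ag2CrO4 that dissolves: [Ag^+] = 2s, [CrO4^2-] = s.
So Ksp = (2s)^2 × s = 4s^3
s = (2.1 × 10^-12 / 4)^(1/3) = 8.1 × 10^-5 M

s = 8.1 x 10^-5 M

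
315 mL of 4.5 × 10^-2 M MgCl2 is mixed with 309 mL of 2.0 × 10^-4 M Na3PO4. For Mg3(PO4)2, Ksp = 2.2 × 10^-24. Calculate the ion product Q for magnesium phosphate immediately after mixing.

Total volume = 315 + 309 = 624 mL.
[Mg^2+] = 4.5 × 10^-2 × (315/624) = 2.27 × 10^-2 M
[PO4^3-] = 2.0 × 10^-4 × (309/624) = 9.90 × 10^-5 M
Mg3(PO4)2(s) ⇌ 3 Mg^2+ + 2 PO4^3-, so Q = [Mg^2+]^3[PO4^3-]^2
Q = (2.27 × 10^-2)^3(9.90 × 10^-5)^2 = 1.1 × 10^-13
Q > Ksp, so Mg3(PO4)2 will precipitate.

Q ≈ 1.1e-13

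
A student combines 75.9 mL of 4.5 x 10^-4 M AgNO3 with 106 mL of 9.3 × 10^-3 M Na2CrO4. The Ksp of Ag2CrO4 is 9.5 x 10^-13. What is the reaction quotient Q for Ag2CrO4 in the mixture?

Q = 1.9 × 10^-10

Total volume = 75.9 + 106 = 181.9 mL.
[Ag^+] = 4.5 x 10^-4 × (75.9/181.9) = 1.88 × 10^-4 M
[CrO4^2-] = 9.3 × 10^-3 × (106/181.9) = 5.42 x 10^-3 M
Ag2CrO4(s) ⇌ 2 Ag^+ + CrO4^2-, so Q = [Ag^+]^2[CrO4^2-]
Q = (1.88 × 10^-4)^2(5.42 × 10^-3) = 1.9 × 10^-10
Q > Ksp, so Ag2CrO4 will precipitate.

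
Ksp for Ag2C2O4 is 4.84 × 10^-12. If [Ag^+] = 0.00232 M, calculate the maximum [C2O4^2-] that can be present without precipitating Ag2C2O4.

[C2O4^2-] = 8.99e-7 M

Ag2C2O4(s) ⇌ 2 Ag^+ + C2O4^2-
Ksp = [Ag^+]^2[C2O4^2-]
Precipitation begins when Q = Ksp. With [Ag^+] = 0.00232 M:
4.84 × 10^-12 = (0.00232)^2 × [C2O4^2-]
[C2O4^2-] = (4.84 × 10^-12 / 5.382 x 10^-6) = 8.99 x 10^-7 M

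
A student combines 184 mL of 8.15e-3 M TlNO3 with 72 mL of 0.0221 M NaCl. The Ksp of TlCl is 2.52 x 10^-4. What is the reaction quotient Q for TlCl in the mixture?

Total volume = 184 + 72 = 256 mL.
[Tl^+] = 8.15 × 10^-3 × (184/256) = 5.858 × 10^-3 M
[Cl^-] = 2.21 x 10^-2 × (72/256) = 6.216 × 10^-3 M
TlCl(s) ⇌ Tl^+ + Cl^-, so Q = [Tl^+][Cl^-]
Q = (5.858 x 10^-3)(6.216 × 10^-3) = 3.64 × 10^-5
Q < Ksp, so no precipitate of TlCl forms.

Q = 3.64 x 10^-5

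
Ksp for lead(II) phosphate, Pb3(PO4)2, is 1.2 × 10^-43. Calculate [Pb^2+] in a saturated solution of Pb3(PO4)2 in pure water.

[Pb^2+] ≈ 3.1 × 10^-9 M

Pb3(PO4)2(s) <=> 3 Pb^2+(aq) + 2 PO4^3-(aq)
Ksp = [Pb^2+]^3[PO4^3-]^2
If s mol/L of Pb3(PO4)2 dissolves, [Pb^2+] = 3s and [PO4^3-] = 2s.
Substituting: Ksp = (3s)^3(2s)^2 = 108s^5
s^5 = 1.2 × 10^-43 / 108, so s = 1.02 × 10^-9 M
[Pb^2+] = 3s = 3.1 x 10^-9 M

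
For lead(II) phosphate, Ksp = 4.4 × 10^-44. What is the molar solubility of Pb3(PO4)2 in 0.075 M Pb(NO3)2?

s ≈ 5.1 × 10^-21 M

Pb3(PO4)2(s) ⇌ 3 Pb^2+(aq) + 2 PO4^3-(aq)
Ksp = [Pb^2+]^3[PO4^3-]^2
Let s be the molar solubility in this solution. [Pb^2+] = 0.075 + 3s ≈ 0.075, [PO4^3-] = 2s (common-ion effect: Pb^2+ is already 0.075 M).
Ksp ≈ (0.075)^3 × (2s)^2
s = 5.1 × 10^-21 M
Check: 3s = 1.5 × 10^-20 ≪ 0.075, so the approximation is valid.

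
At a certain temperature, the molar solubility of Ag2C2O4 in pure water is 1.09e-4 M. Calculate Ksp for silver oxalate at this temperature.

Ag2C2O4(s) ⇌ 2 Ag^+ + C2O4^2-
If s mol/L of Ag2C2O4 dissolves, [Ag^+] = 2s and [C2O4^2-] = s.
Ksp = [Ag^+]^2[C2O4^2-]
Substituting: Ksp = (2s)^2s = 4s^3
Ksp = 4 × (1.09 x 10^-4)^3 = 5.18 × 10^-12

Ksp = 5.18e-12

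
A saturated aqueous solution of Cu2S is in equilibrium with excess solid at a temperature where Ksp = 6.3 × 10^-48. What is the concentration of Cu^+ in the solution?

Cu2S(s) ⇌ 2 Cu^+(aq) + S^2-(aq)
Ksp = [Cu^+]^2[S^2-]
Let s = molar solubility. Then [Cu^+] = 2s and [S^2-] = s.
Ksp = (2s)^2s = 4s^3
s^3 = 6.3 × 10^-48 / 4, so s = 1.16 × 10^-16 M
[Cu^+] = 2s = 2.3 × 10^-16 M

2.3 x 10^-16 M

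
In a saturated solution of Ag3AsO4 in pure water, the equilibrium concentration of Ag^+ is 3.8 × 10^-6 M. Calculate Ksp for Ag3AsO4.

Ksp = 7.0 × 10^-23

Ag3AsO4(s) ⇌ 3 Ag^+(aq) + AsO4^3-(aq)
Stoichiometry gives [AsO4^3-] = (1/3)[Ag^+] = 1.27 x 10^-6 M.
Ksp = [Ag^+]^3[AsO4^3-]
Ksp = (3.8 × 10^-6)^3 × 1.27 × 10^-6 = 7.0 × 10^-23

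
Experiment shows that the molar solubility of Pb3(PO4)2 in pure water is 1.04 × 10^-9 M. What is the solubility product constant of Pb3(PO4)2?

Pb3(PO4)2(s) <=> 3 Pb^2+ + 2 PO4^3-
With molar solubility s: [Pb^2+] = 3s, [PO4^3-] = 2s.
Ksp = [Pb^2+]^3[PO4^3-]^2
Ksp = (3s)^3(2s)^2 = 108s^5
Ksp = 108 × (1.04 × 10^-9)^5 = 1.31 x 10^-43

1.31e-43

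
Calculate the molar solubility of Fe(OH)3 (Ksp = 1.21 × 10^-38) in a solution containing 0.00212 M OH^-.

Fe(OH)3(s) <=> Fe^3+(aq) + 3 OH^-(aq)
Ksp = [Fe^3+][OH^-]^3
If s mol/L dissolves here, [Fe^3+] = s, [OH^-] = 0.00212 + 3s ≈ 0.00212 (since the OH^- already present dominates).
Ksp ≈ s × (0.00212)^3
s = 1.27 x 10^-30 M
Check: 3s = 3.8 x 10^-30 ≪ 0.00212, so the approximation is valid.

s ≈ 1.27 × 10^-30 M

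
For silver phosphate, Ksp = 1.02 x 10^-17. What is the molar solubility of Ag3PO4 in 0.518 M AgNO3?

Ag3PO4(s) ⇌ 3 Ag^+(aq) + PO4^3-(aq)
Ksp = [Ag^+]^3[PO4^3-]
Let s = moles of Ag3PO4 that dissolve per litre. [Ag^+] = 0.518 + 3s ≈ 0.518, [PO4^3-] = s (Ksp is small, so little additional dissolves).
Ksp ≈ (0.518)^3 × s
s = 7.34 × 10^-17 M
Check: 3s = 2.2 × 10^-16 ≪ 0.518, so the approximation is valid.

s = 7.34 x 10^-17 M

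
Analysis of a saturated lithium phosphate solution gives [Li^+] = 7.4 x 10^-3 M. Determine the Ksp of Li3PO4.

1.0 × 10^-9

Li3PO4(s) ⇌ 3 Li^+ + PO4^3-
Stoichiometry gives [PO4^3-] = (1/3)[Li^+] = 2.47 × 10^-3 M.
Ksp = [Li^+]^3[PO4^3-]
Ksp = (7.4 x 10^-3)^3 × 2.47 x 10^-3 = 1.0 × 10^-9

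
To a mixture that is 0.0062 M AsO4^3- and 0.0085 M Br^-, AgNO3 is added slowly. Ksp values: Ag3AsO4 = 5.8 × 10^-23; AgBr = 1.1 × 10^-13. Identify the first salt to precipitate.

Precipitation of each salt starts when its ion product equals its Ksp.
For Ag3AsO4: 5.8 × 10^-23 = 0.0062 × [Ag^+]^3  ⇒  [Ag^+] = 2.1 × 10^-7 M.
For AgBr: 1.1 × 10^-13 = 0.0085 × [Ag^+]  ⇒  [Ag^+] = 1.3 × 10^-11 M.
The salt with the lower threshold [Ag^+] precipitates first: AgBr.

AgBr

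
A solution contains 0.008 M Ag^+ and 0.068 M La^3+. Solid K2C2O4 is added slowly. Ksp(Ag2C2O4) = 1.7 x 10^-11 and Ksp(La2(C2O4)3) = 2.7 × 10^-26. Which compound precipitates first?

La2(C2O4)3

Precipitation of each salt starts when its ion product equals its Ksp.
For Ag2C2O4: 1.7 x 10^-11 = (0.008)^2 × [C2O4^2-]  ⇒  [C2O4^2-] = 2.7 × 10^-7 M.
For La2(C2O4)3: 2.7 × 10^-26 = (0.068)^2 × [C2O4^2-]^3  ⇒  [C2O4^2-] = 1.8 × 10^-8 M.
The salt with the lower threshold [C2O4^2-] precipitates first: La2(C2O4)3.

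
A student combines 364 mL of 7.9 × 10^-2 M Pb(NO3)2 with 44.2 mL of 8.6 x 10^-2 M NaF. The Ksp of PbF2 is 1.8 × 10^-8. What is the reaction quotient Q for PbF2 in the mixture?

6.1 × 10^-6

Total volume = 364 + 44.2 = 408.2 mL.
[Pb^2+] = 7.9 × 10^-2 × (364/408.2) = 7.04 x 10^-2 M
[F^-] = 8.6 x 10^-2 × (44.2/408.2) = 9.31 × 10^-3 M
PbF2(s) <=> Pb^2+(aq) + 2 F^-(aq), so Q = [Pb^2+][F^-]^2
Q = (7.04 × 10^-2)(9.31 x 10^-3)^2 = 6.1 x 10^-6
Q > Ksp, so PbF2 will precipitate.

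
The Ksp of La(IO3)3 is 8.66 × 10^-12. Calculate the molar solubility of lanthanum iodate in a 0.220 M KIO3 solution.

s ≈ 8.13 × 10^-10 M

La(IO3)3(s) <=> La^3+ + 3 IO3^-
Ksp = [La^3+][IO3^-]^3
If s mol/L dissolves here, [La^3+] = s, [IO3^-] = 0.220 + 3s ≈ 0.220 (Ksp is small, so little additional dissolves).
Ksp ≈ s × (0.220)^3
s = 8.13 × 10^-10 M
Check: 3s = 2.4 x 10^-9 ≪ 0.220, so the approximation is valid.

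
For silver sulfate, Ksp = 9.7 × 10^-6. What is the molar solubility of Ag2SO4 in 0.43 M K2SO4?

2.4 × 10^-3 M

Ag2SO4(s) ⇌ 2 Ag^+ + SO4^2-
Ksp = [Ag^+]^2[SO4^2-]
Let s = moles of Ag2SO4 that dissolve per litre. [Ag^+] = 2s, [SO4^2-] = 0.43 + s ≈ 0.43 (Ksp is small, so little additional dissolves).
Ksp ≈ (2s)^2 × 0.43
s = 2.4 × 10^-3 M
Check: s = 2.4 × 10^-3 ≪ 0.43, so the approximation is valid.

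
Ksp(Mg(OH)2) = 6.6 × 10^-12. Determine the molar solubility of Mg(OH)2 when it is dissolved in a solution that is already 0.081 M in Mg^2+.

4.5 × 10^-6 M

Mg(OH)2(s) ⇌ Mg^2+(aq) + 2 OH^-(aq)
Ksp = [Mg^2+][OH^-]^2
Let s = moles of Mg(OH)2 that dissolve per litre. [Mg^2+] = 0.081 + s ≈ 0.081, [OH^-] = 2s (since the Mg^2+ already present dominates).
Ksp ≈ 0.081 × (2s)^2
s = 4.5 x 10^-6 M
Check: s = 4.5 x 10^-6 ≪ 0.081, so the approximation is valid.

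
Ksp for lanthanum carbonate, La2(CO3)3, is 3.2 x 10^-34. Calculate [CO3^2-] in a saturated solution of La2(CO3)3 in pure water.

La2(CO3)3(s) <=> 2 La^3+(aq) + 3 CO3^2-(aq)
Ksp = [La^3+]^2[CO3^2-]^3
If s mol/L of La2(CO3)3 dissolves, [La^3+] = 2s and [CO3^2-] = 3s.
So Ksp = (2s)^2 × (3s)^3 = 108s^5
s = (3.2 x 10^-34 / 108)^(1/5) = 7.84 × 10^-8 M
[CO3^2-] = 3s = 2.4 × 10^-7 M

2.4 × 10^-7 M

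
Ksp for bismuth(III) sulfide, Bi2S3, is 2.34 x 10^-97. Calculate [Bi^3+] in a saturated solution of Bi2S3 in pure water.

3.70e-20 M

Bi2S3(s) <=> 2 Bi^3+(aq) + 3 S^2-(aq)
Ksp = [Bi^3+]^2[S^2-]^3
If s mol/L of Bi2S3 dissolves, [Bi^3+] = 2s and [S^2-] = 3s.
Substituting: Ksp = (2s)^2(3s)^3 = 108s^5
s^5 = 2.34 x 10^-97 / 108, so s = 1.850 × 10^-20 M
[Bi^3+] = 2s = 3.70 × 10^-20 M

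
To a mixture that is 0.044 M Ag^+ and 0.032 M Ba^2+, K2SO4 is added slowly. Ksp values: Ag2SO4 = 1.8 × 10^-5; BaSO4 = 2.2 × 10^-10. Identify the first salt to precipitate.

Precipitation of each salt starts when its ion product equals its Ksp.
For Ag2SO4: 1.8 × 10^-5 = (0.044)^2 × [SO4^2-]  ⇒  [SO4^2-] = 9.3 × 10^-3 M.
For BaSO4: 2.2 × 10^-10 = 0.032 × [SO4^2-]  ⇒  [SO4^2-] = 6.9 x 10^-9 M.
The salt with the lower threshold [SO4^2-] precipitates first: BaSO4.

BaSO4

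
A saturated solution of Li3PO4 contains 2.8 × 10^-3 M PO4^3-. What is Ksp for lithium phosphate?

Ksp = 1.7 × 10^-9

Li3PO4(s) ⇌ 3 Li^+(aq) + PO4^3-(aq)
Stoichiometry gives [Li^+] = (3/1)[PO4^3-] = 8.40 × 10^-3 M.
Ksp = [Li^+]^3[PO4^3-]
Ksp = (8.40 × 10^-3)^3 × 2.8 × 10^-3 = 1.7 x 10^-9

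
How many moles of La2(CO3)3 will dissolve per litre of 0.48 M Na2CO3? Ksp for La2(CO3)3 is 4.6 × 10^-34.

La2(CO3)3(s) ⇌ 2 La^3+ + 3 CO3^2-
Ksp = [La^3+]^2[CO3^2-]^3
If s mol/L dissolves here, [La^3+] = 2s, [CO3^2-] = 0.48 + 3s ≈ 0.48 (Ksp is small, so little additional dissolves).
Ksp ≈ (2s)^2 × (0.48)^3
s = 3.2 × 10^-17 M
Check: 3s = 9.7 × 10^-17 ≪ 0.48, so the approximation is valid.

s = 3.2e-17 M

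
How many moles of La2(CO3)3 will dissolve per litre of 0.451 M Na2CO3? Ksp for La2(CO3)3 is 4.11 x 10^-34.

La2(CO3)3(s) ⇌ 2 La^3+(aq) + 3 CO3^2-(aq)
Ksp = [La^3+]^2[CO3^2-]^3
If s mol/L dissolves here, [La^3+] = 2s, [CO3^2-] = 0.451 + 3s ≈ 0.451 (common-ion effect: CO3^2- is already 0.451 M).
Ksp ≈ (2s)^2 × (0.451)^3
s = 3.35 × 10^-17 M
Check: 3s = 1.0 x 10^-16 ≪ 0.451, so the approximation is valid.

s ≈ 3.35 × 10^-17 M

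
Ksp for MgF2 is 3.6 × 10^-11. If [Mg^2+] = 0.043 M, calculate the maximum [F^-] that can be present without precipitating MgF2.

MgF2(s) ⇌ Mg^2+ + 2 F^-
Ksp = [Mg^2+][F^-]^2
Precipitation begins when Q = Ksp. With [Mg^2+] = 0.043 M:
3.6 × 10^-11 = (0.043) × [F^-]^2
[F^-] = (3.6 × 10^-11 / 4.3 × 10^-2)^(1/2) = 2.9 × 10^-5 M

[F^-] ≈ 2.9 x 10^-5 M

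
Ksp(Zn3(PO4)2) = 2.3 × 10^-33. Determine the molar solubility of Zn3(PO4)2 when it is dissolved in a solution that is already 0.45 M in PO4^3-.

s ≈ 7.5 × 10^-12 M

Zn3(PO4)2(s) <=> 3 Zn^2+ + 2 PO4^3-
Ksp = [Zn^2+]^3[PO4^3-]^2
If s mol/L dissolves here, [Zn^2+] = 3s, [PO4^3-] = 0.45 + 2s ≈ 0.45 (common-ion effect: PO4^3- is already 0.45 M).
Ksp ≈ (3s)^3 × (0.45)^2
s = 7.5 x 10^-12 M
Check: 2s = 1.5 x 10^-11 ≪ 0.45, so the approximation is valid.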